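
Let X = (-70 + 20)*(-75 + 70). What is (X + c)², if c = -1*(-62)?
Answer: 97344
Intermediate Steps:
X = 250 (X = -50*(-5) = 250)
c = 62
(X + c)² = (250 + 62)² = 312² = 97344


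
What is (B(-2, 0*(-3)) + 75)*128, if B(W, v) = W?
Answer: 9344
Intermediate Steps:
(B(-2, 0*(-3)) + 75)*128 = (-2 + 75)*128 = 73*128 = 9344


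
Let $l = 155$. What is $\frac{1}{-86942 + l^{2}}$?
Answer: $- \frac{1}{62917} \approx -1.5894 \cdot 10^{-5}$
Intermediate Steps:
$\frac{1}{-86942 + l^{2}} = \frac{1}{-86942 + 155^{2}} = \frac{1}{-86942 + 24025} = \frac{1}{-62917} = - \frac{1}{62917}$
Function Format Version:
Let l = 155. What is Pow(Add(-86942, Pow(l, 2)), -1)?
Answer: Rational(-1, 62917) ≈ -1.5894e-5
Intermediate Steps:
Pow(Add(-86942, Pow(l, 2)), -1) = Pow(Add(-86942, Pow(155, 2)), -1) = Pow(Add(-86942, 24025), -1) = Pow(-62917, -1) = Rational(-1, 62917)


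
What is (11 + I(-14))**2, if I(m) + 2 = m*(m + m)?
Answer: 160801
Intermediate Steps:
I(m) = -2 + 2*m**2 (I(m) = -2 + m*(m + m) = -2 + m*(2*m) = -2 + 2*m**2)
(11 + I(-14))**2 = (11 + (-2 + 2*(-14)**2))**2 = (11 + (-2 + 2*196))**2 = (11 + (-2 + 392))**2 = (11 + 390)**2 = 401**2 = 160801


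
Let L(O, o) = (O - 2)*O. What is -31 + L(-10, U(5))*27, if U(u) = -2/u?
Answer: 3209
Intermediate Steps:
L(O, o) = O*(-2 + O) (L(O, o) = (-2 + O)*O = O*(-2 + O))
-31 + L(-10, U(5))*27 = -31 - 10*(-2 - 10)*27 = -31 - 10*(-12)*27 = -31 + 120*27 = -31 + 3240 = 3209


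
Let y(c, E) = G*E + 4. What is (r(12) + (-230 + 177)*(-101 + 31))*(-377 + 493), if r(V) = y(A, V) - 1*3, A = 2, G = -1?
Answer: 429084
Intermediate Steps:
y(c, E) = 4 - E (y(c, E) = -E + 4 = 4 - E)
r(V) = 1 - V (r(V) = (4 - V) - 1*3 = (4 - V) - 3 = 1 - V)
(r(12) + (-230 + 177)*(-101 + 31))*(-377 + 493) = ((1 - 1*12) + (-230 + 177)*(-101 + 31))*(-377 + 493) = ((1 - 12) - 53*(-70))*116 = (-11 + 3710)*116 = 3699*116 = 429084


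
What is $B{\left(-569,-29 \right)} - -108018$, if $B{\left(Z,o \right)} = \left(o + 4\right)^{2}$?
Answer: $108643$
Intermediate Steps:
$B{\left(Z,o \right)} = \left(4 + o\right)^{2}$
$B{\left(-569,-29 \right)} - -108018 = \left(4 - 29\right)^{2} - -108018 = \left(-25\right)^{2} + 108018 = 625 + 108018 = 108643$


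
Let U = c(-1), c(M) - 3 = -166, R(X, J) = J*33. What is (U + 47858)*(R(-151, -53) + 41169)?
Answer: 1880136900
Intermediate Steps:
R(X, J) = 33*J
c(M) = -163 (c(M) = 3 - 166 = -163)
U = -163
(U + 47858)*(R(-151, -53) + 41169) = (-163 + 47858)*(33*(-53) + 41169) = 47695*(-1749 + 41169) = 47695*39420 = 1880136900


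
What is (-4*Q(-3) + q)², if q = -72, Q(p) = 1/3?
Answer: 48400/9 ≈ 5377.8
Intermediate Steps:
Q(p) = ⅓ (Q(p) = 1*(⅓) = ⅓)
(-4*Q(-3) + q)² = (-4*⅓ - 72)² = (-4/3 - 72)² = (-220/3)² = 48400/9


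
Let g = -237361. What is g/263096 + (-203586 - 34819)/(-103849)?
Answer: 38073699391/27322256504 ≈ 1.3935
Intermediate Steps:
g/263096 + (-203586 - 34819)/(-103849) = -237361/263096 + (-203586 - 34819)/(-103849) = -237361*1/263096 - 238405*(-1/103849) = -237361/263096 + 238405/103849 = 38073699391/27322256504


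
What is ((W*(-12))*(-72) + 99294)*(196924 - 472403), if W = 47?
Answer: -38540063058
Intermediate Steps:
((W*(-12))*(-72) + 99294)*(196924 - 472403) = ((47*(-12))*(-72) + 99294)*(196924 - 472403) = (-564*(-72) + 99294)*(-275479) = (40608 + 99294)*(-275479) = 139902*(-275479) = -38540063058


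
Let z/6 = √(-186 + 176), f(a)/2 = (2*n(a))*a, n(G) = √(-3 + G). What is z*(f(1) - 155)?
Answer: -48*√5 - 930*I*√10 ≈ -107.33 - 2940.9*I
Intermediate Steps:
f(a) = 4*a*√(-3 + a) (f(a) = 2*((2*√(-3 + a))*a) = 2*(2*a*√(-3 + a)) = 4*a*√(-3 + a))
z = 6*I*√10 (z = 6*√(-186 + 176) = 6*√(-10) = 6*(I*√10) = 6*I*√10 ≈ 18.974*I)
z*(f(1) - 155) = (6*I*√10)*(4*1*√(-3 + 1) - 155) = (6*I*√10)*(4*1*√(-2) - 155) = (6*I*√10)*(4*1*(I*√2) - 155) = (6*I*√10)*(4*I*√2 - 155) = (6*I*√10)*(-155 + 4*I*√2) = 6*I*√10*(-155 + 4*I*√2)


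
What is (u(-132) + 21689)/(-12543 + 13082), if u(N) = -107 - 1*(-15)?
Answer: 21597/539 ≈ 40.069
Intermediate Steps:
u(N) = -92 (u(N) = -107 + 15 = -92)
(u(-132) + 21689)/(-12543 + 13082) = (-92 + 21689)/(-12543 + 13082) = 21597/539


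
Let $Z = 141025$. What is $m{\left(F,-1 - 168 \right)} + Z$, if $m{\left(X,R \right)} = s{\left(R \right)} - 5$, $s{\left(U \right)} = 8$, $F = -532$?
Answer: $141028$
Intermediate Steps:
$m{\left(X,R \right)} = 3$ ($m{\left(X,R \right)} = 8 - 5 = 3$)
$m{\left(F,-1 - 168 \right)} + Z = 3 + 141025 = 141028$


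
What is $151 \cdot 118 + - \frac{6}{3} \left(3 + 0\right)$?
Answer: $17812$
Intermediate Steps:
$151 \cdot 118 + - \frac{6}{3} \left(3 + 0\right) = 17818 + \left(-6\right) \frac{1}{3} \cdot 3 = 17818 - 6 = 17812$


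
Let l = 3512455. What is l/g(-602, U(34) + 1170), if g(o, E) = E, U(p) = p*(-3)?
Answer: 3512455/1068 ≈ 3288.8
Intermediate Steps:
U(p) = -3*p
l/g(-602, U(34) + 1170) = 3512455/(-3*34 + 1170) = 3512455/(-102 + 1170) = 3512455/1068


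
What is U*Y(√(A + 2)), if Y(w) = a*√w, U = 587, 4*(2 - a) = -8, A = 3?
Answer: 2348*5^(¼) ≈ 3511.1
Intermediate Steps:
a = 4 (a = 2 - ¼*(-8) = 2 + 2 = 4)
Y(w) = 4*√w
U*Y(√(A + 2)) = 587*(4*√(√(3 + 2))) = 587*(4*√(√5)) = 587*(4*5^(¼)) = 2348*5^(¼)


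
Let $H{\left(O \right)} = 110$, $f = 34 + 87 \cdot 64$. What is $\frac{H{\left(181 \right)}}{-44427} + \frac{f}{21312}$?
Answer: $\frac{41089289}{157804704} \approx 0.26038$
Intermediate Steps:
$f = 5602$ ($f = 34 + 5568 = 5602$)
$\frac{H{\left(181 \right)}}{-44427} + \frac{f}{21312} = \frac{110}{-44427} + \frac{5602}{21312} = 110 \left(- \frac{1}{44427}\right) + 5602 \cdot \frac{1}{21312} = - \frac{110}{44427} + \frac{2801}{10656} = \frac{41089289}{157804704}$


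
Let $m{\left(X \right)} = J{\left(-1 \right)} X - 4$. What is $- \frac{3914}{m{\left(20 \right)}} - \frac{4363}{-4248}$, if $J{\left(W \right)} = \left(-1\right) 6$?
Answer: $\frac{4291921}{131688} \approx 32.592$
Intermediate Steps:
$J{\left(W \right)} = -6$
$m{\left(X \right)} = -4 - 6 X$ ($m{\left(X \right)} = - 6 X - 4 = -4 - 6 X$)
$- \frac{3914}{m{\left(20 \right)}} - \frac{4363}{-4248} = - \frac{3914}{-4 - 120} - \frac{4363}{-4248} = - \frac{3914}{-4 - 120} - - \frac{4363}{4248} = - \frac{3914}{-124} + \frac{4363}{4248} = \left(-3914\right) \left(- \frac{1}{124}\right) + \frac{4363}{4248} = \frac{1957}{62} + \frac{4363}{4248} = \frac{4291921}{131688}$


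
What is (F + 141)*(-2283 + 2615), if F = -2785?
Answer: -877808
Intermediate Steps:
(F + 141)*(-2283 + 2615) = (-2785 + 141)*(-2283 + 2615) = -2644*332 = -877808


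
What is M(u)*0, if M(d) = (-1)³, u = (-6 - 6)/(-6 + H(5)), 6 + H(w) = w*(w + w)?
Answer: 0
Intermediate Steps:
H(w) = -6 + 2*w² (H(w) = -6 + w*(w + w) = -6 + w*(2*w) = -6 + 2*w²)
u = -6/19 (u = (-6 - 6)/(-6 + (-6 + 2*5²)) = -12/(-6 + (-6 + 2*25)) = -12/(-6 + (-6 + 50)) = -12/(-6 + 44) = -12/38 = -12*1/38 = -6/19 ≈ -0.31579)
M(d) = -1
M(u)*0 = -1*0 = 0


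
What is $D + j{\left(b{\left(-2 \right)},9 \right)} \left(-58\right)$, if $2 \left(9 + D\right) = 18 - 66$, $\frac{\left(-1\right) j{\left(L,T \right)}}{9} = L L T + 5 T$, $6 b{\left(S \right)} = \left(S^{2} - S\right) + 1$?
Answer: $\frac{59703}{2} \approx 29852.0$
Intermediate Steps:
$b{\left(S \right)} = \frac{1}{6} - \frac{S}{6} + \frac{S^{2}}{6}$ ($b{\left(S \right)} = \frac{\left(S^{2} - S\right) + 1}{6} = \frac{1 + S^{2} - S}{6} = \frac{1}{6} - \frac{S}{6} + \frac{S^{2}}{6}$)
$j{\left(L,T \right)} = - 45 T - 9 T L^{2}$ ($j{\left(L,T \right)} = - 9 \left(L L T + 5 T\right) = - 9 \left(L^{2} T + 5 T\right) = - 9 \left(T L^{2} + 5 T\right) = - 9 \left(5 T + T L^{2}\right) = - 45 T - 9 T L^{2}$)
$D = -33$ ($D = -9 + \frac{18 - 66}{2} = -9 + \frac{1}{2} \left(-48\right) = -9 - 24 = -33$)
$D + j{\left(b{\left(-2 \right)},9 \right)} \left(-58\right) = -33 + \left(-9\right) 9 \left(5 + \left(\frac{1}{6} - - \frac{1}{3} + \frac{\left(-2\right)^{2}}{6}\right)^{2}\right) \left(-58\right) = -33 + \left(-9\right) 9 \left(5 + \left(\frac{1}{6} + \frac{1}{3} + \frac{1}{6} \cdot 4\right)^{2}\right) \left(-58\right) = -33 + \left(-9\right) 9 \left(5 + \left(\frac{1}{6} + \frac{1}{3} + \frac{2}{3}\right)^{2}\right) \left(-58\right) = -33 + \left(-9\right) 9 \left(5 + \left(\frac{7}{6}\right)^{2}\right) \left(-58\right) = -33 + \left(-9\right) 9 \left(5 + \frac{49}{36}\right) \left(-58\right) = -33 + \left(-9\right) 9 \cdot \frac{229}{36} \left(-58\right) = -33 - - \frac{59769}{2} = -33 + \frac{59769}{2} = \frac{59703}{2}$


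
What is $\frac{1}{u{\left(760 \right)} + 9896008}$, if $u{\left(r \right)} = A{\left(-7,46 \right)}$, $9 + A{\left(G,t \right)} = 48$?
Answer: $\frac{1}{9896047} \approx 1.0105 \cdot 10^{-7}$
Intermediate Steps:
$A{\left(G,t \right)} = 39$ ($A{\left(G,t \right)} = -9 + 48 = 39$)
$u{\left(r \right)} = 39$
$\frac{1}{u{\left(760 \right)} + 9896008} = \frac{1}{39 + 9896008} = \frac{1}{9896047}$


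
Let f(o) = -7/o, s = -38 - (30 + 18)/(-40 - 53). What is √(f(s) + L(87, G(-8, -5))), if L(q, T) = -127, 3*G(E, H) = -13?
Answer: 3*I*√388274/166 ≈ 11.261*I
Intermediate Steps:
G(E, H) = -13/3 (G(E, H) = (⅓)*(-13) = -13/3)
s = -1162/31 (s = -38 - 48/(-93) = -38 - 48*(-1)/93 = -38 - 1*(-16/31) = -38 + 16/31 = -1162/31 ≈ -37.484)
f(o) = -7/o
√(f(s) + L(87, G(-8, -5))) = √(-7/(-1162/31) - 127) = √(-7*(-31/1162) - 127) = √(31/166 - 127) = √(-21051/166) = 3*I*√388274/166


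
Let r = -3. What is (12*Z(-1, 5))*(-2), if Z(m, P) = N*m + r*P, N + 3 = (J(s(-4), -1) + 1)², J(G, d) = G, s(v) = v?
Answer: 504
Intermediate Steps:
N = 6 (N = -3 + (-4 + 1)² = -3 + (-3)² = -3 + 9 = 6)
Z(m, P) = -3*P + 6*m (Z(m, P) = 6*m - 3*P = -3*P + 6*m)
(12*Z(-1, 5))*(-2) = (12*(-3*5 + 6*(-1)))*(-2) = (12*(-15 - 6))*(-2) = (12*(-21))*(-2) = -252*(-2) = 504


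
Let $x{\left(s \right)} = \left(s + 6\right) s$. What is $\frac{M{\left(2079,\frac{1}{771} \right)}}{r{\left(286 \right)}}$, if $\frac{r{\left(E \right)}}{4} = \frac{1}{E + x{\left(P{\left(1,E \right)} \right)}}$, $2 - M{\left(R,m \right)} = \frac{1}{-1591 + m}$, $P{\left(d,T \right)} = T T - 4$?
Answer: $\frac{8209452578768741}{2453320} \approx 3.3463 \cdot 10^{9}$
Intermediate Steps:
$P{\left(d,T \right)} = -4 + T^{2}$ ($P{\left(d,T \right)} = T^{2} - 4 = -4 + T^{2}$)
$x{\left(s \right)} = s \left(6 + s\right)$ ($x{\left(s \right)} = \left(6 + s\right) s = s \left(6 + s\right)$)
$M{\left(R,m \right)} = 2 - \frac{1}{-1591 + m}$
$r{\left(E \right)} = \frac{4}{E + \left(-4 + E^{2}\right) \left(2 + E^{2}\right)}$ ($r{\left(E \right)} = \frac{4}{E + \left(-4 + E^{2}\right) \left(6 + \left(-4 + E^{2}\right)\right)} = \frac{4}{E + \left(-4 + E^{2}\right) \left(2 + E^{2}\right)}$)
$\frac{M{\left(2079,\frac{1}{771} \right)}}{r{\left(286 \right)}} = \frac{\frac{1}{-1591 + \frac{1}{771}} \left(-3183 + \frac{2}{771}\right)}{4 \frac{1}{286 + \left(-4 + 286^{2}\right) \left(2 + 286^{2}\right)}} = \frac{\frac{1}{-1591 + \frac{1}{771}} \left(-3183 + 2 \cdot \frac{1}{771}\right)}{4 \frac{1}{286 + \left(-4 + 81796\right) \left(2 + 81796\right)}} = \frac{\frac{1}{- \frac{1226660}{771}} \left(-3183 + \frac{2}{771}\right)}{4 \frac{1}{286 + 81792 \cdot 81798}} = \frac{\left(- \frac{771}{1226660}\right) \left(- \frac{2454091}{771}\right)}{4 \frac{1}{286 + 6690422016}} = \frac{2454091}{1226660 \cdot \frac{4}{6690422302}} = \frac{2454091}{1226660 \cdot 4 \cdot \frac{1}{6690422302}} = \frac{2454091}{1226660 \cdot \frac{2}{3345211151}} = \frac{2454091}{1226660} \cdot \frac{3345211151}{2} = \frac{8209452578768741}{2453320}$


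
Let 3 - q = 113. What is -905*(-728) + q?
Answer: 658730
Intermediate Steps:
q = -110 (q = 3 - 1*113 = 3 - 113 = -110)
-905*(-728) + q = -905*(-728) - 110 = 658840 - 110 = 658730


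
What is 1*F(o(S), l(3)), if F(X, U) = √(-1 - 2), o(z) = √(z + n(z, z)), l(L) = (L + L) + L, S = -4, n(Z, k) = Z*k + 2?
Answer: I*√3 ≈ 1.732*I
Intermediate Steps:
n(Z, k) = 2 + Z*k
l(L) = 3*L (l(L) = 2*L + L = 3*L)
o(z) = √(2 + z + z²) (o(z) = √(z + (2 + z*z)) = √(z + (2 + z²)) = √(2 + z + z²))
F(X, U) = I*√3 (F(X, U) = √(-3) = I*√3)
1*F(o(S), l(3)) = 1*(I*√3) = I*√3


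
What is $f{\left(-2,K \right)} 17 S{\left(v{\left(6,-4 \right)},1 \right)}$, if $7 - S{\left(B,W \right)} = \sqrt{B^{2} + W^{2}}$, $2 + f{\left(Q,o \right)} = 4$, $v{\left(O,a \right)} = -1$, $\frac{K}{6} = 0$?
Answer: $238 - 34 \sqrt{2} \approx 189.92$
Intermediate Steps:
$K = 0$ ($K = 6 \cdot 0 = 0$)
$f{\left(Q,o \right)} = 2$ ($f{\left(Q,o \right)} = -2 + 4 = 2$)
$S{\left(B,W \right)} = 7 - \sqrt{B^{2} + W^{2}}$
$f{\left(-2,K \right)} 17 S{\left(v{\left(6,-4 \right)},1 \right)} = 2 \cdot 17 \left(7 - \sqrt{\left(-1\right)^{2} + 1^{2}}\right) = 34 \left(7 - \sqrt{1 + 1}\right) = 34 \left(7 - \sqrt{2}\right) = 238 - 34 \sqrt{2}$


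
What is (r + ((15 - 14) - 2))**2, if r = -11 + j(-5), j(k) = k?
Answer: 289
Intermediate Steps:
r = -16 (r = -11 - 5 = -16)
(r + ((15 - 14) - 2))**2 = (-16 + ((15 - 14) - 2))**2 = (-16 + (1 - 2))**2 = (-16 - 1)**2 = (-17)**2 = 289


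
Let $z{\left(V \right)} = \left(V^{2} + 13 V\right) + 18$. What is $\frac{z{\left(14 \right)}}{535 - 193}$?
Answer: $\frac{22}{19} \approx 1.1579$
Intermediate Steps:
$z{\left(V \right)} = 18 + V^{2} + 13 V$
$\frac{z{\left(14 \right)}}{535 - 193} = \frac{18 + 14^{2} + 13 \cdot 14}{535 - 193} = \frac{18 + 196 + 182}{342} = \frac{1}{342} \cdot 396 = \frac{22}{19}$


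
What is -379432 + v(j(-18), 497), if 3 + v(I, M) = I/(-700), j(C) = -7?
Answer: -37943499/100 ≈ -3.7944e+5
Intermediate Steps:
v(I, M) = -3 - I/700 (v(I, M) = -3 + I/(-700) = -3 + I*(-1/700) = -3 - I/700)
-379432 + v(j(-18), 497) = -379432 + (-3 - 1/700*(-7)) = -379432 + (-3 + 1/100) = -379432 - 299/100 = -37943499/100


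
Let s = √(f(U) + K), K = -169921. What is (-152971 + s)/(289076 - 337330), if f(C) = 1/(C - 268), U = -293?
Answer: 152971/48254 - I*√53477707602/27070494 ≈ 3.1701 - 0.0085426*I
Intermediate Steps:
f(C) = 1/(-268 + C)
s = I*√53477707602/561 (s = √(1/(-268 - 293) - 169921) = √(1/(-561) - 169921) = √(-1/561 - 169921) = √(-95325682/561) = I*√53477707602/561 ≈ 412.21*I)
(-152971 + s)/(289076 - 337330) = (-152971 + I*√53477707602/561)/(289076 - 337330) = (-152971 + I*√53477707602/561)/(-48254) = (-152971 + I*√53477707602/561)*(-1/48254) = 152971/48254 - I*√53477707602/27070494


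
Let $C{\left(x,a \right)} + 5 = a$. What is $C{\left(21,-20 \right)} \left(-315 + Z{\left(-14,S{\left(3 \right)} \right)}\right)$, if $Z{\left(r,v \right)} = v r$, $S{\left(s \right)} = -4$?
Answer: $6475$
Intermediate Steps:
$C{\left(x,a \right)} = -5 + a$
$Z{\left(r,v \right)} = r v$
$C{\left(21,-20 \right)} \left(-315 + Z{\left(-14,S{\left(3 \right)} \right)}\right) = \left(-5 - 20\right) \left(-315 - -56\right) = - 25 \left(-315 + 56\right) = \left(-25\right) \left(-259\right) = 6475$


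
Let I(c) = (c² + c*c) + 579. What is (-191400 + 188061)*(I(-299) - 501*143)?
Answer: -359737182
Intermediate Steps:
I(c) = 579 + 2*c² (I(c) = (c² + c²) + 579 = 2*c² + 579 = 579 + 2*c²)
(-191400 + 188061)*(I(-299) - 501*143) = (-191400 + 188061)*((579 + 2*(-299)²) - 501*143) = -3339*((579 + 2*89401) - 71643) = -3339*((579 + 178802) - 71643) = -3339*(179381 - 71643) = -3339*107738 = -359737182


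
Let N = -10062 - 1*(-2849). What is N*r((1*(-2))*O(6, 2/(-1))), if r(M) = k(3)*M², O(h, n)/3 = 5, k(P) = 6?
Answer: -38950200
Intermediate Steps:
O(h, n) = 15 (O(h, n) = 3*5 = 15)
r(M) = 6*M²
N = -7213 (N = -10062 + 2849 = -7213)
N*r((1*(-2))*O(6, 2/(-1))) = -43278*((1*(-2))*15)² = -43278*(-2*15)² = -43278*(-30)² = -43278*900 = -7213*5400 = -38950200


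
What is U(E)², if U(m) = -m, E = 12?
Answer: 144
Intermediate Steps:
U(E)² = (-1*12)² = (-12)² = 144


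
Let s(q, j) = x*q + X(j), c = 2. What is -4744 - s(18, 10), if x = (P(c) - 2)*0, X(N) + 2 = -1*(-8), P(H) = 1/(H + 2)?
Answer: -4750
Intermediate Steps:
P(H) = 1/(2 + H)
X(N) = 6 (X(N) = -2 - 1*(-8) = -2 + 8 = 6)
x = 0 (x = (1/(2 + 2) - 2)*0 = (1/4 - 2)*0 = (¼ - 2)*0 = -7/4*0 = 0)
s(q, j) = 6 (s(q, j) = 0*q + 6 = 0 + 6 = 6)
-4744 - s(18, 10) = -4744 - 1*6 = -4744 - 6 = -4750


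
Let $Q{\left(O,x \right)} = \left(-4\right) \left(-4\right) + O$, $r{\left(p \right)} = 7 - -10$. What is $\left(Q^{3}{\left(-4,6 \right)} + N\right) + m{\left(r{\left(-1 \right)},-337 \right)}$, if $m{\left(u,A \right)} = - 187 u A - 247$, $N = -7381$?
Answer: $1065423$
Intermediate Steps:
$r{\left(p \right)} = 17$ ($r{\left(p \right)} = 7 + 10 = 17$)
$m{\left(u,A \right)} = -247 - 187 A u$ ($m{\left(u,A \right)} = - 187 A u - 247 = -247 - 187 A u$)
$Q{\left(O,x \right)} = 16 + O$
$\left(Q^{3}{\left(-4,6 \right)} + N\right) + m{\left(r{\left(-1 \right)},-337 \right)} = \left(\left(16 - 4\right)^{3} - 7381\right) - \left(247 - 1071323\right) = \left(12^{3} - 7381\right) + \left(-247 + 1071323\right) = \left(1728 - 7381\right) + 1071076 = -5653 + 1071076 = 1065423$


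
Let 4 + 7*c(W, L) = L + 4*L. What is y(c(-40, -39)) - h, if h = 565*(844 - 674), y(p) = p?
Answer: -672549/7 ≈ -96078.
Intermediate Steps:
c(W, L) = -4/7 + 5*L/7 (c(W, L) = -4/7 + (L + 4*L)/7 = -4/7 + (5*L)/7 = -4/7 + 5*L/7)
h = 96050 (h = 565*170 = 96050)
y(c(-40, -39)) - h = (-4/7 + (5/7)*(-39)) - 1*96050 = (-4/7 - 195/7) - 96050 = -199/7 - 96050 = -672549/7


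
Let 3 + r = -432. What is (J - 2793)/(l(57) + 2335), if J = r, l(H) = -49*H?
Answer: 1614/229 ≈ 7.0480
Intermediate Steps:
r = -435 (r = -3 - 432 = -435)
J = -435
(J - 2793)/(l(57) + 2335) = (-435 - 2793)/(-49*57 + 2335) = -3228/(-2793 + 2335) = -3228/(-458) = -3228*(-1/458) = 1614/229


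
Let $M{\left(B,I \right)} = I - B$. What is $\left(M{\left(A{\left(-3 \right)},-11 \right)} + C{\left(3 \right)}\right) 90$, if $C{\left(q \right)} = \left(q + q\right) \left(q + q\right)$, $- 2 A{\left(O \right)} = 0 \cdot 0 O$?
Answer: $2250$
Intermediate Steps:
$A{\left(O \right)} = 0$ ($A{\left(O \right)} = - \frac{0 \cdot 0 O}{2} = - \frac{0 O}{2} = \left(- \frac{1}{2}\right) 0 = 0$)
$C{\left(q \right)} = 4 q^{2}$ ($C{\left(q \right)} = 2 q 2 q = 4 q^{2}$)
$\left(M{\left(A{\left(-3 \right)},-11 \right)} + C{\left(3 \right)}\right) 90 = \left(\left(-11 - 0\right) + 4 \cdot 3^{2}\right) 90 = \left(\left(-11 + 0\right) + 4 \cdot 9\right) 90 = \left(-11 + 36\right) 90 = 25 \cdot 90 = 2250$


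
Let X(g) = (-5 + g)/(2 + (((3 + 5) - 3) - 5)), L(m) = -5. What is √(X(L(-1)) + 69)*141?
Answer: 1128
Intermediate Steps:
X(g) = -5/2 + g/2 (X(g) = (-5 + g)/(2 + ((8 - 3) - 5)) = (-5 + g)/(2 + (5 - 5)) = (-5 + g)/(2 + 0) = (-5 + g)/2 = (-5 + g)*(½) = -5/2 + g/2)
√(X(L(-1)) + 69)*141 = √((-5/2 + (½)*(-5)) + 69)*141 = √((-5/2 - 5/2) + 69)*141 = √(-5 + 69)*141 = √64*141 = 8*141 = 1128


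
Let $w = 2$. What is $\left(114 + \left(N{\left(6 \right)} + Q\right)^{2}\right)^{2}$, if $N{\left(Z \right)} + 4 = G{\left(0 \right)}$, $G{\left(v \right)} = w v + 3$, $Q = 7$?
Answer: $22500$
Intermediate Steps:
$G{\left(v \right)} = 3 + 2 v$ ($G{\left(v \right)} = 2 v + 3 = 3 + 2 v$)
$N{\left(Z \right)} = -1$ ($N{\left(Z \right)} = -4 + \left(3 + 2 \cdot 0\right) = -4 + \left(3 + 0\right) = -4 + 3 = -1$)
$\left(114 + \left(N{\left(6 \right)} + Q\right)^{2}\right)^{2} = \left(114 + \left(-1 + 7\right)^{2}\right)^{2} = \left(114 + 6^{2}\right)^{2} = \left(114 + 36\right)^{2} = 150^{2} = 22500$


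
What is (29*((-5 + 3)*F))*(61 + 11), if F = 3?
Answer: -12528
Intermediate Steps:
(29*((-5 + 3)*F))*(61 + 11) = (29*((-5 + 3)*3))*(61 + 11) = (29*(-2*3))*72 = (29*(-6))*72 = -174*72 = -12528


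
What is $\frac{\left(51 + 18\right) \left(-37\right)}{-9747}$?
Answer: $\frac{851}{3249} \approx 0.26193$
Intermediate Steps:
$\frac{\left(51 + 18\right) \left(-37\right)}{-9747} = 69 \left(-37\right) \left(- \frac{1}{9747}\right) = \left(-2553\right) \left(- \frac{1}{9747}\right) = \frac{851}{3249}$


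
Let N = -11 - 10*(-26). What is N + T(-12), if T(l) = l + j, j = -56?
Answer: 181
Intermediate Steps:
T(l) = -56 + l (T(l) = l - 56 = -56 + l)
N = 249 (N = -11 + 260 = 249)
N + T(-12) = 249 + (-56 - 12) = 249 - 68 = 181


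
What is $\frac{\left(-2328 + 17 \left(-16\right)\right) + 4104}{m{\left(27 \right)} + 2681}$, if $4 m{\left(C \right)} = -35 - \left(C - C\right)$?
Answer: $\frac{6016}{10689} \approx 0.56282$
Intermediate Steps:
$m{\left(C \right)} = - \frac{35}{4}$ ($m{\left(C \right)} = \frac{-35 - \left(C - C\right)}{4} = \frac{-35 - 0}{4} = \frac{-35 + 0}{4} = \frac{1}{4} \left(-35\right) = - \frac{35}{4}$)
$\frac{\left(-2328 + 17 \left(-16\right)\right) + 4104}{m{\left(27 \right)} + 2681} = \frac{\left(-2328 + 17 \left(-16\right)\right) + 4104}{- \frac{35}{4} + 2681} = \frac{\left(-2328 - 272\right) + 4104}{\frac{10689}{4}} = \left(-2600 + 4104\right) \frac{4}{10689} = 1504 \cdot \frac{4}{10689} = \frac{6016}{10689}$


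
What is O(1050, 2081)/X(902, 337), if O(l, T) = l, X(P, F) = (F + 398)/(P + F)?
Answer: 1770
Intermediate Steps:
X(P, F) = (398 + F)/(F + P)
O(1050, 2081)/X(902, 337) = 1050/(((398 + 337)/(337 + 902))) = 1050/((735/1239)) = 1050/(((1/1239)*735)) = 1050/(35/59) = 1050*(59/35) = 1770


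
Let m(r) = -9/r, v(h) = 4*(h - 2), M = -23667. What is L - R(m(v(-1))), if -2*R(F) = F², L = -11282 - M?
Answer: 396329/32 ≈ 12385.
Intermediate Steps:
v(h) = -8 + 4*h (v(h) = 4*(-2 + h) = -8 + 4*h)
L = 12385 (L = -11282 - 1*(-23667) = -11282 + 23667 = 12385)
R(F) = -F²/2
L - R(m(v(-1))) = 12385 - (-1)*(-9/(-8 + 4*(-1)))²/2 = 12385 - (-1)*(-9/(-8 - 4))²/2 = 12385 - (-1)*(-9/(-12))²/2 = 12385 - (-1)*(-9*(-1/12))²/2 = 12385 - (-1)*(¾)²/2 = 12385 - (-1)*9/(2*16) = 12385 - 1*(-9/32) = 12385 + 9/32 = 396329/32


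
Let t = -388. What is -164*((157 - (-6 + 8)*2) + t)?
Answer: 38540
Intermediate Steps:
-164*((157 - (-6 + 8)*2) + t) = -164*((157 - (-6 + 8)*2) - 388) = -164*((157 - 2*2) - 388) = -164*((157 - 1*4) - 388) = -164*((157 - 4) - 388) = -164*(153 - 388) = -164*(-235) = 38540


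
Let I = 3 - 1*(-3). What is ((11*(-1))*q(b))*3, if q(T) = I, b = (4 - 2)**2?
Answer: -198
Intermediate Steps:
I = 6 (I = 3 + 3 = 6)
b = 4 (b = 2**2 = 4)
q(T) = 6
((11*(-1))*q(b))*3 = ((11*(-1))*6)*3 = -11*6*3 = -66*3 = -198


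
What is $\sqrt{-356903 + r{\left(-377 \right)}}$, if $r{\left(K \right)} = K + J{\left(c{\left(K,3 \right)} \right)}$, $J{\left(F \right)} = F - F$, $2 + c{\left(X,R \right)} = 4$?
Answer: $4 i \sqrt{22330} \approx 597.73 i$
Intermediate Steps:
$c{\left(X,R \right)} = 2$ ($c{\left(X,R \right)} = -2 + 4 = 2$)
$J{\left(F \right)} = 0$
$r{\left(K \right)} = K$ ($r{\left(K \right)} = K + 0 = K$)
$\sqrt{-356903 + r{\left(-377 \right)}} = \sqrt{-356903 - 377} = \sqrt{-357280} = 4 i \sqrt{22330}$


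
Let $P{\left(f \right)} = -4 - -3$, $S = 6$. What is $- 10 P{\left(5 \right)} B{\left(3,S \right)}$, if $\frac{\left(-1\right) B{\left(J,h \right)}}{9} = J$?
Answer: $-270$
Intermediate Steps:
$P{\left(f \right)} = -1$ ($P{\left(f \right)} = -4 + 3 = -1$)
$B{\left(J,h \right)} = - 9 J$
$- 10 P{\left(5 \right)} B{\left(3,S \right)} = \left(-10\right) \left(-1\right) \left(\left(-9\right) 3\right) = 10 \left(-27\right) = -270$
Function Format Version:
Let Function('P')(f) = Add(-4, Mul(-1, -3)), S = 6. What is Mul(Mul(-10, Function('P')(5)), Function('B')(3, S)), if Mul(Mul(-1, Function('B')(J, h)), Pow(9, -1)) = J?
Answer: -270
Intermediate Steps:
Function('P')(f) = -1 (Function('P')(f) = Add(-4, 3) = -1)
Function('B')(J, h) = Mul(-9, J)
Mul(Mul(-10, Function('P')(5)), Function('B')(3, S)) = Mul(Mul(-10, -1), Mul(-9, 3)) = Mul(10, -27) = -270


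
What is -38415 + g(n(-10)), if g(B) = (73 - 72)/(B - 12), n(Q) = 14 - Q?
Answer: -460979/12 ≈ -38415.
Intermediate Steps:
g(B) = 1/(-12 + B)
-38415 + g(n(-10)) = -38415 + 1/(-12 + (14 - 1*(-10))) = -38415 + 1/(-12 + (14 + 10)) = -38415 + 1/(-12 + 24) = -38415 + 1/12 = -460979/12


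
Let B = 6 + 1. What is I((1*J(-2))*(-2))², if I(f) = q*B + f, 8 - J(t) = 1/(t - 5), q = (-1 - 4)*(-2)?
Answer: 141376/49 ≈ 2885.2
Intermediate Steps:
B = 7
q = 10 (q = -5*(-2) = 10)
J(t) = 8 - 1/(-5 + t) (J(t) = 8 - 1/(t - 5) = 8 - 1/(-5 + t))
I(f) = 70 + f (I(f) = 10*7 + f = 70 + f)
I((1*J(-2))*(-2))² = (70 + (1*((-41 + 8*(-2))/(-5 - 2)))*(-2))² = (70 + (1*((-41 - 16)/(-7)))*(-2))² = (70 + (1*(-⅐*(-57)))*(-2))² = (70 + (1*(57/7))*(-2))² = (70 + (57/7)*(-2))² = (70 - 114/7)² = (376/7)² = 141376/49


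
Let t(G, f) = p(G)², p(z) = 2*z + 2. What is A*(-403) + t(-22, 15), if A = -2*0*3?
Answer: 1764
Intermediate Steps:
p(z) = 2 + 2*z
t(G, f) = (2 + 2*G)²
A = 0 (A = 0*3 = 0)
A*(-403) + t(-22, 15) = 0*(-403) + 4*(1 - 22)² = 0 + 4*(-21)² = 0 + 4*441 = 0 + 1764 = 1764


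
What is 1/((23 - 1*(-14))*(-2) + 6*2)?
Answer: -1/62 ≈ -0.016129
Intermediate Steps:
1/((23 - 1*(-14))*(-2) + 6*2) = 1/((23 + 14)*(-2) + 12) = 1/(37*(-2) + 12) = 1/(-74 + 12) = 1/(-62) = -1/62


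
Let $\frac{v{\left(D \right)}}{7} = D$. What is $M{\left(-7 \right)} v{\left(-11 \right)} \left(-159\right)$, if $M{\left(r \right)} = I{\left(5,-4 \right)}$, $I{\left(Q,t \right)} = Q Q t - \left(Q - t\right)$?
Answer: $-1334487$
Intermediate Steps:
$I{\left(Q,t \right)} = t - Q + t Q^{2}$ ($I{\left(Q,t \right)} = Q^{2} t - \left(Q - t\right) = t Q^{2} - \left(Q - t\right) = t - Q + t Q^{2}$)
$M{\left(r \right)} = -109$ ($M{\left(r \right)} = -4 - 5 - 4 \cdot 5^{2} = -4 - 5 - 100 = -109$)
$v{\left(D \right)} = 7 D$
$M{\left(-7 \right)} v{\left(-11 \right)} \left(-159\right) = - 109 \cdot 7 \left(-11\right) \left(-159\right) = \left(-109\right) \left(-77\right) \left(-159\right) = 8393 \left(-159\right) = -1334487$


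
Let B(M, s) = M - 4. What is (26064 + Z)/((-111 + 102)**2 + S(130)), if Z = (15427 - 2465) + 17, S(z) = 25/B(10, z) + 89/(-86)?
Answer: 5036547/10853 ≈ 464.07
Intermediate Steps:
B(M, s) = -4 + M
S(z) = 404/129 (S(z) = 25/(-4 + 10) + 89/(-86) = 25/6 + 89*(-1/86) = 25*(1/6) - 89/86 = 25/6 - 89/86 = 404/129)
Z = 12979 (Z = 12962 + 17 = 12979)
(26064 + Z)/((-111 + 102)**2 + S(130)) = (26064 + 12979)/((-111 + 102)**2 + 404/129) = 39043/((-9)**2 + 404/129) = 39043/(81 + 404/129) = 39043/(10853/129) = 39043*(129/10853) = 5036547/10853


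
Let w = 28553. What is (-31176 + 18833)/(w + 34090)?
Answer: -12343/62643 ≈ -0.19704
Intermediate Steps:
(-31176 + 18833)/(w + 34090) = (-31176 + 18833)/(28553 + 34090) = -12343/62643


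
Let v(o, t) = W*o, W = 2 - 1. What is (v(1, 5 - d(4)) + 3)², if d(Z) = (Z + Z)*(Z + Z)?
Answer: 16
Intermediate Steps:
d(Z) = 4*Z² (d(Z) = (2*Z)*(2*Z) = 4*Z²)
W = 1
v(o, t) = o (v(o, t) = 1*o = o)
(v(1, 5 - d(4)) + 3)² = (1 + 3)² = 4² = 16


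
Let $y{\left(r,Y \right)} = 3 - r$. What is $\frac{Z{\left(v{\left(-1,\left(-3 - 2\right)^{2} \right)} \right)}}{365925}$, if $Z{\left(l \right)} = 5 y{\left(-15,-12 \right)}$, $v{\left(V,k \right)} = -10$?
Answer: $\frac{6}{24395} \approx 0.00024595$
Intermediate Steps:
$Z{\left(l \right)} = 90$ ($Z{\left(l \right)} = 5 \left(3 - -15\right) = 5 \left(3 + 15\right) = 5 \cdot 18 = 90$)
$\frac{Z{\left(v{\left(-1,\left(-3 - 2\right)^{2} \right)} \right)}}{365925} = \frac{90}{365925} = 90 \cdot \frac{1}{365925} = \frac{6}{24395}$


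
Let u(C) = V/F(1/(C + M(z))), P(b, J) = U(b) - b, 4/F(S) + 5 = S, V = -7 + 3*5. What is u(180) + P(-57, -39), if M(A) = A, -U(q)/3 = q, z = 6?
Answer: 20275/93 ≈ 218.01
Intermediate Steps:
V = 8 (V = -7 + 15 = 8)
U(q) = -3*q
F(S) = 4/(-5 + S)
P(b, J) = -4*b (P(b, J) = -3*b - b = -4*b)
u(C) = -10 + 2/(6 + C) (u(C) = 8/((4/(-5 + 1/(C + 6)))) = 8/((4/(-5 + 1/(6 + C)))) = 8*(-5/4 + 1/(4*(6 + C))) = -10 + 2/(6 + C))
u(180) + P(-57, -39) = 2*(-29 - 5*180)/(6 + 180) - 4*(-57) = 2*(-29 - 900)/186 + 228 = 2*(1/186)*(-929) + 228 = -929/93 + 228 = 20275/93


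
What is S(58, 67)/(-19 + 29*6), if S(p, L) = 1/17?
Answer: 1/2635 ≈ 0.00037951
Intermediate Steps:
S(p, L) = 1/17
S(58, 67)/(-19 + 29*6) = 1/(17*(-19 + 29*6)) = 1/(17*(-19 + 174)) = (1/17)/155 = (1/17)*(1/155) = 1/2635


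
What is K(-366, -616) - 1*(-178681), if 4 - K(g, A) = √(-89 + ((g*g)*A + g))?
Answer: 178685 - I*√82517351 ≈ 1.7869e+5 - 9083.9*I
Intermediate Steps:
K(g, A) = 4 - √(-89 + g + A*g²) (K(g, A) = 4 - √(-89 + ((g*g)*A + g)) = 4 - √(-89 + (g²*A + g)) = 4 - √(-89 + (A*g² + g)) = 4 - √(-89 + (g + A*g²)) = 4 - √(-89 + g + A*g²))
K(-366, -616) - 1*(-178681) = (4 - √(-89 - 366 - 616*(-366)²)) - 1*(-178681) = (4 - √(-89 - 366 - 616*133956)) + 178681 = (4 - √(-89 - 366 - 82516896)) + 178681 = (4 - √(-82517351)) + 178681 = (4 - I*√82517351) + 178681 = 178685 - I*√82517351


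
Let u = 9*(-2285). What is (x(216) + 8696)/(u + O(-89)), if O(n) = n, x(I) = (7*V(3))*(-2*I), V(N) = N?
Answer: 188/10327 ≈ 0.018205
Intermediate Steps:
x(I) = -42*I (x(I) = (7*3)*(-2*I) = 21*(-2*I) = -42*I)
u = -20565
(x(216) + 8696)/(u + O(-89)) = (-42*216 + 8696)/(-20565 - 89) = (-9072 + 8696)/(-20654) = -376*(-1/20654) = 188/10327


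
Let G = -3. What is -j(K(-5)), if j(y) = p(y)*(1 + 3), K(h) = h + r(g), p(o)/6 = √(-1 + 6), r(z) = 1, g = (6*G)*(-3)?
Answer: -24*√5 ≈ -53.666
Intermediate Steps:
g = 54 (g = (6*(-3))*(-3) = -18*(-3) = 54)
p(o) = 6*√5 (p(o) = 6*√(-1 + 6) = 6*√5)
K(h) = 1 + h (K(h) = h + 1 = 1 + h)
j(y) = 24*√5 (j(y) = (6*√5)*(1 + 3) = (6*√5)*4 = 24*√5)
-j(K(-5)) = -24*√5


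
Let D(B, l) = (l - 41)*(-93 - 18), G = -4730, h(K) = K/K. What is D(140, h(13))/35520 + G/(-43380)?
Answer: 4061/17352 ≈ 0.23404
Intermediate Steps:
h(K) = 1
D(B, l) = 4551 - 111*l (D(B, l) = (-41 + l)*(-111) = 4551 - 111*l)
D(140, h(13))/35520 + G/(-43380) = (4551 - 111*1)/35520 - 4730/(-43380) = (4551 - 111)*(1/35520) - 4730*(-1/43380) = 4440*(1/35520) + 473/4338 = ⅛ + 473/4338 = 4061/17352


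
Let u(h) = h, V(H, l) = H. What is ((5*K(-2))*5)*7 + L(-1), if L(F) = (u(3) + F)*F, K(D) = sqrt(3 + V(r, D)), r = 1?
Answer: 348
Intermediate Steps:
K(D) = 2 (K(D) = sqrt(3 + 1) = sqrt(4) = 2)
L(F) = F*(3 + F) (L(F) = (3 + F)*F = F*(3 + F))
((5*K(-2))*5)*7 + L(-1) = ((5*2)*5)*7 - (3 - 1) = (10*5)*7 - 1*2 = 50*7 - 2 = 350 - 2 = 348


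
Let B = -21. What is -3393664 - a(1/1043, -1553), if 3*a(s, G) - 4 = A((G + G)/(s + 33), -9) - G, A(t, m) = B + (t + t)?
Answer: -87619033661/25815 ≈ -3.3941e+6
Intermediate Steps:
A(t, m) = -21 + 2*t (A(t, m) = -21 + (t + t) = -21 + 2*t)
a(s, G) = -17/3 - G/3 + 4*G/(3*(33 + s)) (a(s, G) = 4/3 + ((-21 + 2*((G + G)/(s + 33))) - G)/3 = 4/3 + ((-21 + 2*((2*G)/(33 + s))) - G)/3 = 4/3 + ((-21 + 2*(2*G/(33 + s))) - G)/3 = 4/3 + ((-21 + 4*G/(33 + s)) - G)/3 = 4/3 + (-21 - G + 4*G/(33 + s))/3 = 4/3 + (-7 - G/3 + 4*G/(3*(33 + s))) = -17/3 - G/3 + 4*G/(3*(33 + s)))
-3393664 - a(1/1043, -1553) = -3393664 - (-561 - 29*(-1553) - 17/1043 - 1*(-1553)/1043)/(3*(33 + 1/1043)) = -3393664 - (-561 + 45037 - 17*1/1043 - 1*(-1553)*1/1043)/(3*(33 + 1/1043)) = -3393664 - (-561 + 45037 - 17/1043 + 1553/1043)/(3*34420/1043) = -3393664 - 1043*46390004/(3*34420*1043) = -3393664 - 1*11597501/25815 = -3393664 - 11597501/25815 = -87619033661/25815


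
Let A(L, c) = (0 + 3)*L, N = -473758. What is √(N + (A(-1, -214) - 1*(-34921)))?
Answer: 6*I*√12190 ≈ 662.45*I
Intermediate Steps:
A(L, c) = 3*L
√(N + (A(-1, -214) - 1*(-34921))) = √(-473758 + (3*(-1) - 1*(-34921))) = √(-473758 + (-3 + 34921)) = √(-473758 + 34918) = √(-438840) = 6*I*√12190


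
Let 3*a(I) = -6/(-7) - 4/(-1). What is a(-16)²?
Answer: 1156/441 ≈ 2.6213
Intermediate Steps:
a(I) = 34/21 (a(I) = (-6/(-7) - 4/(-1))/3 = (-6*(-⅐) - 4*(-1))/3 = (6/7 + 4)/3 = (⅓)*(34/7) = 34/21)
a(-16)² = (34/21)² = 1156/441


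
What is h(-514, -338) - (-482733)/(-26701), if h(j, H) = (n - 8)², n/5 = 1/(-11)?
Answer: 172526256/3230821 ≈ 53.400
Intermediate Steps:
n = -5/11 (n = 5/(-11) = 5*(-1/11) = -5/11 ≈ -0.45455)
h(j, H) = 8649/121 (h(j, H) = (-5/11 - 8)² = (-93/11)² = 8649/121)
h(-514, -338) - (-482733)/(-26701) = 8649/121 - (-482733)/(-26701) = 8649/121 - (-482733)*(-1)/26701 = 8649/121 - 1*482733/26701 = 8649/121 - 482733/26701 = 172526256/3230821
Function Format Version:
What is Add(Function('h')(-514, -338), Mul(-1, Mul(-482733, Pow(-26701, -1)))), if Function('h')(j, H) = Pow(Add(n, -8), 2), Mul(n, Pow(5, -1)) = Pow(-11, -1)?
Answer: Rational(172526256, 3230821) ≈ 53.400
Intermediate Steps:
n = Rational(-5, 11) (n = Mul(5, Pow(-11, -1)) = Mul(5, Rational(-1, 11)) = Rational(-5, 11) ≈ -0.45455)
Function('h')(j, H) = Rational(8649, 121) (Function('h')(j, H) = Pow(Add(Rational(-5, 11), -8), 2) = Pow(Rational(-93, 11), 2) = Rational(8649, 121))
Add(Function('h')(-514, -338), Mul(-1, Mul(-482733, Pow(-26701, -1)))) = Add(Rational(8649, 121), Mul(-1, Mul(-482733, Pow(-26701, -1)))) = Add(Rational(8649, 121), Mul(-1, Mul(-482733, Rational(-1, 26701)))) = Add(Rational(8649, 121), Mul(-1, Rational(482733, 26701))) = Add(Rational(8649, 121), Rational(-482733, 26701)) = Rational(172526256, 3230821)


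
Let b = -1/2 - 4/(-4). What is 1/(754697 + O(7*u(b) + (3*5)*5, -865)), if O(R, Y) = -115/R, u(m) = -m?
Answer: 143/107921441 ≈ 1.3250e-6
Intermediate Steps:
b = ½ (b = -1*½ - 4*(-¼) = -½ + 1 = ½ ≈ 0.50000)
1/(754697 + O(7*u(b) + (3*5)*5, -865)) = 1/(754697 - 115/(7*(-1*½) + (3*5)*5)) = 1/(754697 - 115/(7*(-½) + 15*5)) = 1/(754697 - 115/(-7/2 + 75)) = 1/(754697 - 115/143/2) = 1/(754697 - 115*2/143) = 1/(754697 - 230/143) = 1/(107921441/143) = 143/107921441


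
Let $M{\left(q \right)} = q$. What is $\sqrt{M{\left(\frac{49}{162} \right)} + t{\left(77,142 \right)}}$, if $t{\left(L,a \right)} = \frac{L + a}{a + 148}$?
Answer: $\frac{\sqrt{1801190}}{1305} \approx 1.0284$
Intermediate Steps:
$t{\left(L,a \right)} = \frac{L + a}{148 + a}$
$\sqrt{M{\left(\frac{49}{162} \right)} + t{\left(77,142 \right)}} = \sqrt{\frac{49}{162} + \frac{77 + 142}{148 + 142}} = \sqrt{49 \cdot \frac{1}{162} + \frac{1}{290} \cdot 219} = \sqrt{\frac{49}{162} + \frac{1}{290} \cdot 219} = \sqrt{\frac{49}{162} + \frac{219}{290}} = \sqrt{\frac{12422}{11745}} = \frac{\sqrt{1801190}}{1305}$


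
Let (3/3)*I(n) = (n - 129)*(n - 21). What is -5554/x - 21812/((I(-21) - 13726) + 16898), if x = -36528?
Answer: -11627207/5406144 ≈ -2.1507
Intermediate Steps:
I(n) = (-129 + n)*(-21 + n) (I(n) = (n - 129)*(n - 21) = (-129 + n)*(-21 + n))
-5554/x - 21812/((I(-21) - 13726) + 16898) = -5554/(-36528) - 21812/(((2709 + (-21)² - 150*(-21)) - 13726) + 16898) = -5554*(-1/36528) - 21812/(((2709 + 441 + 3150) - 13726) + 16898) = 2777/18264 - 21812/((6300 - 13726) + 16898) = 2777/18264 - 21812/(-7426 + 16898) = 2777/18264 - 21812/9472 = 2777/18264 - 21812*1/9472 = 2777/18264 - 5453/2368 = -11627207/5406144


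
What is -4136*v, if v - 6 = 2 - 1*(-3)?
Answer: -45496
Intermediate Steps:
v = 11 (v = 6 + (2 - 1*(-3)) = 6 + (2 + 3) = 6 + 5 = 11)
-4136*v = -4136*11 = -45496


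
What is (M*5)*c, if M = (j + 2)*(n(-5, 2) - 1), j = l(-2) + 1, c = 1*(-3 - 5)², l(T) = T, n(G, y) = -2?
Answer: -960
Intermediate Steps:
c = 64 (c = 1*(-8)² = 1*64 = 64)
j = -1 (j = -2 + 1 = -1)
M = -3 (M = (-1 + 2)*(-2 - 1) = 1*(-3) = -3)
(M*5)*c = -3*5*64 = -15*64 = -960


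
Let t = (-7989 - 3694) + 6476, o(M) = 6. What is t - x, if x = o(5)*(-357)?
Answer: -3065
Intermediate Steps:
t = -5207 (t = -11683 + 6476 = -5207)
x = -2142 (x = 6*(-357) = -2142)
t - x = -5207 - 1*(-2142) = -5207 + 2142 = -3065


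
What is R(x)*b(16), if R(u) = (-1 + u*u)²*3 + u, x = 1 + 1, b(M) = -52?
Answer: -1508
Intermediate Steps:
x = 2
R(u) = u + 3*(-1 + u²)² (R(u) = (-1 + u²)²*3 + u = 3*(-1 + u²)² + u = u + 3*(-1 + u²)²)
R(x)*b(16) = (2 + 3*(-1 + 2²)²)*(-52) = (2 + 3*(-1 + 4)²)*(-52) = (2 + 3*3²)*(-52) = (2 + 3*9)*(-52) = (2 + 27)*(-52) = 29*(-52) = -1508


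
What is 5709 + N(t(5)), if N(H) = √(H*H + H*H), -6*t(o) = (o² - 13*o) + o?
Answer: 5709 + 35*√2/6 ≈ 5717.3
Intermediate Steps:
t(o) = 2*o - o²/6 (t(o) = -((o² - 13*o) + o)/6 = -(o² - 12*o)/6 = 2*o - o²/6)
N(H) = √2*√(H²) (N(H) = √(H² + H²) = √(2*H²) = √2*√(H²))
5709 + N(t(5)) = 5709 + √2*√(((⅙)*5*(12 - 1*5))²) = 5709 + √2*√(((⅙)*5*(12 - 5))²) = 5709 + √2*√(((⅙)*5*7)²) = 5709 + √2*√((35/6)²) = 5709 + √2*√(1225/36) = 5709 + √2*(35/6) = 5709 + 35*√2/6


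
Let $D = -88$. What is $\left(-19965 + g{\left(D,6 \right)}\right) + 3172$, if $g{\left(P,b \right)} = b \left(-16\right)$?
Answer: $-16889$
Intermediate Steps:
$g{\left(P,b \right)} = - 16 b$
$\left(-19965 + g{\left(D,6 \right)}\right) + 3172 = \left(-19965 - 96\right) + 3172 = -20061 + 3172 = -16889$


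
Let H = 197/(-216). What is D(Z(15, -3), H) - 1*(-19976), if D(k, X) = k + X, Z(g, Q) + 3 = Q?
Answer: 4313323/216 ≈ 19969.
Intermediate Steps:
Z(g, Q) = -3 + Q
H = -197/216 (H = 197*(-1/216) = -197/216 ≈ -0.91204)
D(k, X) = X + k
D(Z(15, -3), H) - 1*(-19976) = (-197/216 + (-3 - 3)) - 1*(-19976) = (-197/216 - 6) + 19976 = -1493/216 + 19976 = 4313323/216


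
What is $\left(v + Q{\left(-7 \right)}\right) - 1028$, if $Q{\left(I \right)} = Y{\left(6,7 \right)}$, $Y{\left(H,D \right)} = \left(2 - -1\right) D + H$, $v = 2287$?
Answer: $1286$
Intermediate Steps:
$Y{\left(H,D \right)} = H + 3 D$ ($Y{\left(H,D \right)} = \left(2 + 1\right) D + H = 3 D + H = H + 3 D$)
$Q{\left(I \right)} = 27$ ($Q{\left(I \right)} = 6 + 3 \cdot 7 = 6 + 21 = 27$)
$\left(v + Q{\left(-7 \right)}\right) - 1028 = \left(2287 + 27\right) - 1028 = 2314 - 1028 = 1286$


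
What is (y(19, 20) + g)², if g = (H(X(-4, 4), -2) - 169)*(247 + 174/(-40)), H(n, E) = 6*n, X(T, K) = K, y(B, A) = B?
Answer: 19785516921/16 ≈ 1.2366e+9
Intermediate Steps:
g = -140737/4 (g = (6*4 - 169)*(247 + 174/(-40)) = (24 - 169)*(247 + 174*(-1/40)) = -145*(247 - 87/20) = -145*4853/20 = -140737/4 ≈ -35184.)
(y(19, 20) + g)² = (19 - 140737/4)² = (-140661/4)² = 19785516921/16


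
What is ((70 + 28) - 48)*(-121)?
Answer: -6050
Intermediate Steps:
((70 + 28) - 48)*(-121) = (98 - 48)*(-121) = 50*(-121) = -6050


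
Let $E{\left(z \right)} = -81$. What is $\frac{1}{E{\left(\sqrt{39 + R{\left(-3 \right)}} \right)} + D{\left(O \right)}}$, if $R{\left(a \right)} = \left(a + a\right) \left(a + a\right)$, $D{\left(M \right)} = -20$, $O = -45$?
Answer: $- \frac{1}{101} \approx -0.009901$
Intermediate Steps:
$R{\left(a \right)} = 4 a^{2}$ ($R{\left(a \right)} = 2 a 2 a = 4 a^{2}$)
$\frac{1}{E{\left(\sqrt{39 + R{\left(-3 \right)}} \right)} + D{\left(O \right)}} = \frac{1}{-81 - 20} = \frac{1}{-101} = - \frac{1}{101}$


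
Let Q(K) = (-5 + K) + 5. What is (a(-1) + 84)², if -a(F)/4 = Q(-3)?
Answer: 9216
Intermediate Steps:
Q(K) = K
a(F) = 12 (a(F) = -4*(-3) = 12)
(a(-1) + 84)² = (12 + 84)² = 96² = 9216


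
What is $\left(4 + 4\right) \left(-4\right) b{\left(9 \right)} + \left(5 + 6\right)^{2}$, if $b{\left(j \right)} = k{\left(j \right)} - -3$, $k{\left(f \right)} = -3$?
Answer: $121$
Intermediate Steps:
$b{\left(j \right)} = 0$ ($b{\left(j \right)} = -3 - -3 = -3 + 3 = 0$)
$\left(4 + 4\right) \left(-4\right) b{\left(9 \right)} + \left(5 + 6\right)^{2} = \left(4 + 4\right) \left(-4\right) 0 + \left(5 + 6\right)^{2} = 8 \left(-4\right) 0 + 11^{2} = \left(-32\right) 0 + 121 = 0 + 121 = 121$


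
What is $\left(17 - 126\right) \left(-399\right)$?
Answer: $43491$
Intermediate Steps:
$\left(17 - 126\right) \left(-399\right) = \left(-109\right) \left(-399\right) = 43491$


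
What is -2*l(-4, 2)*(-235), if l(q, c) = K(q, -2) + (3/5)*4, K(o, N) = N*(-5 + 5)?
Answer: 1128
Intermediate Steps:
K(o, N) = 0 (K(o, N) = N*0 = 0)
l(q, c) = 12/5 (l(q, c) = 0 + (3/5)*4 = 0 + (3*(⅕))*4 = 0 + (⅗)*4 = 0 + 12/5 = 12/5)
-2*l(-4, 2)*(-235) = -2*12/5*(-235) = -24/5*(-235) = 1128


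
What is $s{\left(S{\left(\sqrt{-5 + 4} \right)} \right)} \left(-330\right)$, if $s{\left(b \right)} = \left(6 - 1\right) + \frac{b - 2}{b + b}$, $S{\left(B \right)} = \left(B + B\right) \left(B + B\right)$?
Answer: $- \frac{3795}{2} \approx -1897.5$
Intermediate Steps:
$S{\left(B \right)} = 4 B^{2}$ ($S{\left(B \right)} = 2 B 2 B = 4 B^{2}$)
$s{\left(b \right)} = 5 + \frac{-2 + b}{2 b}$
$s{\left(S{\left(\sqrt{-5 + 4} \right)} \right)} \left(-330\right) = \left(\frac{11}{2} - \frac{1}{4 \left(\sqrt{-5 + 4}\right)^{2}}\right) \left(-330\right) = \left(\frac{11}{2} - \frac{1}{4 \left(\sqrt{-1}\right)^{2}}\right) \left(-330\right) = \left(\frac{11}{2} - \frac{1}{4 i^{2}}\right) \left(-330\right) = \left(\frac{11}{2} - \frac{1}{4 \left(-1\right)}\right) \left(-330\right) = \left(\frac{11}{2} - \frac{1}{-4}\right) \left(-330\right) = \left(\frac{11}{2} - - \frac{1}{4}\right) \left(-330\right) = \left(\frac{11}{2} + \frac{1}{4}\right) \left(-330\right) = \frac{23}{4} \left(-330\right) = - \frac{3795}{2}$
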